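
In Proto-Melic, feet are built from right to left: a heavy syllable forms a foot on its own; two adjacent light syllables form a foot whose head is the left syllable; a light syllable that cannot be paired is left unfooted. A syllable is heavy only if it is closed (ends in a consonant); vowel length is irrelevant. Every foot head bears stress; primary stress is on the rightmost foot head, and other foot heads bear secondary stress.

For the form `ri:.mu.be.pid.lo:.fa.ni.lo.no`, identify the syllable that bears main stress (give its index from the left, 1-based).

8

Weights: 1 ri: L, 2 mu L, 3 be L, 4 pid H, 5 lo: L, 6 fa L, 7 ni L, 8 lo L, 9 no L.
Parse right to left (heavy = foot alone; LL = one foot; stranded L unfooted): ri: (ˈmu.be) (ˈpid) lo: (ˈfa.ni) (ˈlo.no).
Foot heads: 2, 4, 6, 8.
Primary stress on the rightmost head = syllable 8.
Primary stress: syllable 8 → ri:.mu.be.pid.lo:.fa.ni.ˈlo.no.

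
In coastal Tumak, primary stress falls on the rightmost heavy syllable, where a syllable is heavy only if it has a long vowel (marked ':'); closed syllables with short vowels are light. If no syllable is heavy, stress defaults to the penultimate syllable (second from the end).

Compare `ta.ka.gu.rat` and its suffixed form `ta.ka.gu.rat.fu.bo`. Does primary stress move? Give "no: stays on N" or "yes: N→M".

Base `ta.ka.gu.rat` (4 syllables):
  Weights: 1 ta L, 2 ka L, 3 gu L, 4 rat L.
  No heavy syllable in the domain; default to the penultimate syllable (second from the end) = syllable 3.
  → primary stress on syllable 3.
Suffixed `ta.ka.gu.rat.fu.bo` (6 syllables):
  Weights: 1 ta L, 2 ka L, 3 gu L, 4 rat L, 5 fu L, 6 bo L.
  No heavy syllable in the domain; default to the penultimate syllable (second from the end) = syllable 5.
  → primary stress on syllable 5.

yes: 3→5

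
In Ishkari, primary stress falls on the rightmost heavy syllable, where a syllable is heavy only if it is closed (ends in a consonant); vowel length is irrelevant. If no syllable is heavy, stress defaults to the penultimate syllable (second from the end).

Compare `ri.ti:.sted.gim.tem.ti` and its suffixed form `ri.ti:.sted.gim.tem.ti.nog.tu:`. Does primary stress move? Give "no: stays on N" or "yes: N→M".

Base `ri.ti:.sted.gim.tem.ti` (6 syllables):
  Weights: 1 ri L, 2 ti: L, 3 sted H, 4 gim H, 5 tem H, 6 ti L.
  Heavy syllables in the domain: 3, 4, 5. The rightmost is syllable 5 (tem).
  → primary stress on syllable 5.
Suffixed `ri.ti:.sted.gim.tem.ti.nog.tu:` (8 syllables):
  Weights: 1 ri L, 2 ti: L, 3 sted H, 4 gim H, 5 tem H, 6 ti L, 7 nog H, 8 tu: L.
  Heavy syllables in the domain: 3, 4, 5, 7. The rightmost is syllable 7 (nog).
  → primary stress on syllable 7.

yes: 5→7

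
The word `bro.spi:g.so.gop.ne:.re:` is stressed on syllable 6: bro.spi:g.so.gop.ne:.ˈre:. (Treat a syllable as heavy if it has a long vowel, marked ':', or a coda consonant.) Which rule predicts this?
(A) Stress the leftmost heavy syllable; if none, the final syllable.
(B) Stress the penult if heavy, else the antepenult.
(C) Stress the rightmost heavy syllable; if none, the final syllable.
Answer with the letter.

C

Rule A → syllable 2 (observed: 6).
Rule B → syllable 5 (observed: 6).
Rule C → syllable 6 ✓.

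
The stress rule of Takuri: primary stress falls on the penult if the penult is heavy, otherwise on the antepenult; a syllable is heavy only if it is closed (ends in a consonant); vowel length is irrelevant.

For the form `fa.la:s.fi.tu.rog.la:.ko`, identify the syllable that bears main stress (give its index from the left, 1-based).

Weights: 5 rog H, 6 la: L, 7 ko L.
The penult (syllable 6, la:) is light, so stress falls on the antepenult (syllable 5, rog).
Primary stress: syllable 5 → fa.la:s.fi.tu.ˈrog.la:.ko.

5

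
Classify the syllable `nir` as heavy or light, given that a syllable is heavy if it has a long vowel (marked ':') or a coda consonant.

heavy

`nir`: short vowel, closed (coda /r/). Closed → heavy.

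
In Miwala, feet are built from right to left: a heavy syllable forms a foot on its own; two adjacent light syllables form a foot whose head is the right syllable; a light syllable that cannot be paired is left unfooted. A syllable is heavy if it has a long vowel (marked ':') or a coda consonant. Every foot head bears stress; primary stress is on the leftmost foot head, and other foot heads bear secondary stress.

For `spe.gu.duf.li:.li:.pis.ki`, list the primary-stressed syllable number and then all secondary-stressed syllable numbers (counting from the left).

Weights: 1 spe L, 2 gu L, 3 duf H, 4 li: H, 5 li: H, 6 pis H, 7 ki L.
Parse right to left (heavy = foot alone; LL = one foot; stranded L unfooted): (spe.ˈgu) (ˈduf) (ˈli:) (ˈli:) (ˈpis) ki.
Foot heads: 2, 3, 4, 5, 6.
Primary stress on the leftmost head = syllable 2.
Secondary stress on 3, 4, 5, 6: spe.ˈgu.ˌduf.ˌli:.ˌli:.ˌpis.ki.

primary 2, secondary 3, 4, 5, 6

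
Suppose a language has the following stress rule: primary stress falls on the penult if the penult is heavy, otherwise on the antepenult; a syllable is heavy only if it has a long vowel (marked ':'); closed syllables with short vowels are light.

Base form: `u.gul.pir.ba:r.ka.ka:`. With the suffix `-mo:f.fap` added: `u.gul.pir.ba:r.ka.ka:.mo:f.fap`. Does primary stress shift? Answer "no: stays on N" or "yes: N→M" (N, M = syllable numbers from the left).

yes: 4→7

Base `u.gul.pir.ba:r.ka.ka:` (6 syllables):
  Weights: 4 ba:r H, 5 ka L, 6 ka: H.
  The penult (syllable 5, ka) is light, so stress falls on the antepenult (syllable 4, ba:r).
  → primary stress on syllable 4.
Suffixed `u.gul.pir.ba:r.ka.ka:.mo:f.fap` (8 syllables):
  Weights: 6 ka: H, 7 mo:f H, 8 fap L.
  The penult (syllable 7, mo:f) is heavy, so it takes stress.
  → primary stress on syllable 7.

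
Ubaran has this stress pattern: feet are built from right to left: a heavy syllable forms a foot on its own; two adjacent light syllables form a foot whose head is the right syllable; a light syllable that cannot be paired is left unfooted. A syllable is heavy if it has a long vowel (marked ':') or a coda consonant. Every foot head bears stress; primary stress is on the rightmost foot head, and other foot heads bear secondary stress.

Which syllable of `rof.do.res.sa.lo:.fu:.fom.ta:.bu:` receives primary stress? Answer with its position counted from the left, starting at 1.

9

Weights: 1 rof H, 2 do L, 3 res H, 4 sa L, 5 lo: H, 6 fu: H, 7 fom H, 8 ta: H, 9 bu: H.
Parse right to left (heavy = foot alone; LL = one foot; stranded L unfooted): (ˈrof) do (ˈres) sa (ˈlo:) (ˈfu:) (ˈfom) (ˈta:) (ˈbu:).
Foot heads: 1, 3, 5, 6, 7, 8, 9.
Primary stress on the rightmost head = syllable 9.
Primary stress: syllable 9 → rof.do.res.sa.lo:.fu:.fom.ta:.ˈbu:.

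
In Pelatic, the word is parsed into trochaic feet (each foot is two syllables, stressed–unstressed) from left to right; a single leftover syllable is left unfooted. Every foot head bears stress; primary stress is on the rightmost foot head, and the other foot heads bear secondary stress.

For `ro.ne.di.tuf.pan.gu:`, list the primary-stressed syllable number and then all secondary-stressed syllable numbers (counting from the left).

Parse left to right into trochaic (ˈσσ) feet: (ˈro.ne) (ˈdi.tuf) (ˈpan.gu:).
Foot heads (stressed positions): 1, 3, 5.
End Rule Rightmost: primary stress on the rightmost head = syllable 5.
Secondary stress on 1, 3: ˌro.ne.ˌdi.tuf.ˈpan.gu:.

primary 5, secondary 1, 3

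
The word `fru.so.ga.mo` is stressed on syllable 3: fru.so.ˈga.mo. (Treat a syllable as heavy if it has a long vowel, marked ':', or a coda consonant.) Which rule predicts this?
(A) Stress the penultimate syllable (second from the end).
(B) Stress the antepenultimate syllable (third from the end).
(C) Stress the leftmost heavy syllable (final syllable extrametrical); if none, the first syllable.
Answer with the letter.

Rule A → syllable 3 ✓.
Rule B → syllable 2 (observed: 3).
Rule C → syllable 1 (observed: 3).

A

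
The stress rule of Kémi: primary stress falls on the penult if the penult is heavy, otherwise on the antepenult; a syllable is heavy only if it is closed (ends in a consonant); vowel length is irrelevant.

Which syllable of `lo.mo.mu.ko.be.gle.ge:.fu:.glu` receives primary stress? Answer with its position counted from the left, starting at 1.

Weights: 7 ge: L, 8 fu: L, 9 glu L.
The penult (syllable 8, fu:) is light, so stress falls on the antepenult (syllable 7, ge:).
Primary stress: syllable 7 → lo.mo.mu.ko.be.gle.ˈge:.fu:.glu.

7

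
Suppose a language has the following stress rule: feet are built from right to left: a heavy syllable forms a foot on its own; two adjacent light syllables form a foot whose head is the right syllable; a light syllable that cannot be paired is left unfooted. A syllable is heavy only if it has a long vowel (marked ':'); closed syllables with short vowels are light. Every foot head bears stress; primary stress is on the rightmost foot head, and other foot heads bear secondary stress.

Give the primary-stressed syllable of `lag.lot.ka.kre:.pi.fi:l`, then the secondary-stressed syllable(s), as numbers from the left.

primary 6, secondary 3, 4

Weights: 1 lag L, 2 lot L, 3 ka L, 4 kre: H, 5 pi L, 6 fi:l H.
Parse right to left (heavy = foot alone; LL = one foot; stranded L unfooted): lag (lot.ˈka) (ˈkre:) pi (ˈfi:l).
Foot heads: 3, 4, 6.
Primary stress on the rightmost head = syllable 6.
Secondary stress on 3, 4: lag.lot.ˌka.ˌkre:.pi.ˈfi:l.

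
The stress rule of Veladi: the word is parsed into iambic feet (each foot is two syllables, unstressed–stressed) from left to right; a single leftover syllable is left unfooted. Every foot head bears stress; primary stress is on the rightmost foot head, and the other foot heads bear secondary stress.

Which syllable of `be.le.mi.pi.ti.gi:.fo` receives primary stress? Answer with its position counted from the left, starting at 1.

Parse left to right into iambic (σˈσ) feet: (be.ˈle) (mi.ˈpi) (ti.ˈgi:) fo. Syllable 7 is left unfooted.
Foot heads (stressed positions): 2, 4, 6.
End Rule Rightmost: primary stress on the rightmost head = syllable 6.
Primary stress: syllable 6 → be.le.mi.pi.ti.ˈgi:.fo.

6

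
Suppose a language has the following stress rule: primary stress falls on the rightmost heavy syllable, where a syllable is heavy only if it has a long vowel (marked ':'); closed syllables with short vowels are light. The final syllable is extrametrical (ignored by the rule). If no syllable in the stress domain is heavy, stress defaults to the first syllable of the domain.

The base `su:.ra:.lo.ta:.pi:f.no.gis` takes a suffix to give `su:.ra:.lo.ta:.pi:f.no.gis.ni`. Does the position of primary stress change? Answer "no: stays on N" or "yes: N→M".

Base `su:.ra:.lo.ta:.pi:f.no.gis` (7 syllables):
  The final syllable (7, gis) is extrametrical; the stress domain is syllables 1–6.
  Weights: 1 su: H, 2 ra: H, 3 lo L, 4 ta: H, 5 pi:f H, 6 no L.
  Heavy syllables in the domain: 1, 2, 4, 5. The rightmost is syllable 5 (pi:f).
  → primary stress on syllable 5.
Suffixed `su:.ra:.lo.ta:.pi:f.no.gis.ni` (8 syllables):
  The final syllable (8, ni) is extrametrical; the stress domain is syllables 1–7.
  Weights: 1 su: H, 2 ra: H, 3 lo L, 4 ta: H, 5 pi:f H, 6 no L, 7 gis L.
  Heavy syllables in the domain: 1, 2, 4, 5. The rightmost is syllable 5 (pi:f).
  → primary stress on syllable 5.

no: stays on 5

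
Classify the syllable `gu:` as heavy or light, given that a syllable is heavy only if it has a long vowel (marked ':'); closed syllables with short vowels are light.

heavy

`gu:`: long vowel, open (no coda). Long vowel → heavy.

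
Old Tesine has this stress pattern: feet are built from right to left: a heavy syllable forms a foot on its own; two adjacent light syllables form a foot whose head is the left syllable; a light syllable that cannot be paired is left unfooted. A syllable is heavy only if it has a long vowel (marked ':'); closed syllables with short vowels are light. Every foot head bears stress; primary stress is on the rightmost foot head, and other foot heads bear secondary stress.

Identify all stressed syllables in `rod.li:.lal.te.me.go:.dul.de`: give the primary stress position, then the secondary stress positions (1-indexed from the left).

Weights: 1 rod L, 2 li: H, 3 lal L, 4 te L, 5 me L, 6 go: H, 7 dul L, 8 de L.
Parse right to left (heavy = foot alone; LL = one foot; stranded L unfooted): rod (ˈli:) lal (ˈte.me) (ˈgo:) (ˈdul.de).
Foot heads: 2, 4, 6, 7.
Primary stress on the rightmost head = syllable 7.
Secondary stress on 2, 4, 6: rod.ˌli:.lal.ˌte.me.ˌgo:.ˈdul.de.

primary 7, secondary 2, 4, 6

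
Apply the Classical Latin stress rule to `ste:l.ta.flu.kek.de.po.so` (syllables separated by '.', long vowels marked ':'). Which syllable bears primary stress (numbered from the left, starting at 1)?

5

Classical Latin: stress the penult if heavy (long vowel or closed), else the antepenult.
Weights: 5 de L, 6 po L, 7 so L.
The penult (syllable 6, po) is light, so stress falls on the antepenult (syllable 5, de).
Stress on syllable 5: ste:l.ta.flu.kek.ˈde.po.so.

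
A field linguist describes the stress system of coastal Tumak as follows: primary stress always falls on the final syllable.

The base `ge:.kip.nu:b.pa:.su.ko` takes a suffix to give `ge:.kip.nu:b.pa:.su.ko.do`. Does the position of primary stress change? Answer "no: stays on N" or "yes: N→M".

yes: 6→7

Base `ge:.kip.nu:b.pa:.su.ko` (6 syllables):
  The word has 6 syllables; the final syllable is syllable 6 (ko).
  → primary stress on syllable 6.
Suffixed `ge:.kip.nu:b.pa:.su.ko.do` (7 syllables):
  The word has 7 syllables; the final syllable is syllable 7 (do).
  → primary stress on syllable 7.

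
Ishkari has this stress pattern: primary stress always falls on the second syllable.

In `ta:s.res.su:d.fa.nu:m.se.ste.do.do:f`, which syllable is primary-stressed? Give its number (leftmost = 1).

The word has 9 syllables; the second syllable is syllable 2 (res).
Primary stress: syllable 2 → ta:s.ˈres.su:d.fa.nu:m.se.ste.do.do:f.

2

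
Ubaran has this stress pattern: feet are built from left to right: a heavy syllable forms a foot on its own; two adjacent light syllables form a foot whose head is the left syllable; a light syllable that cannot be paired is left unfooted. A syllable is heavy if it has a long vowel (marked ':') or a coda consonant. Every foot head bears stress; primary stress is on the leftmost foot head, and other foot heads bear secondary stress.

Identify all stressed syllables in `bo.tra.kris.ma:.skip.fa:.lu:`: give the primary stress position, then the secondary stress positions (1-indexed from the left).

primary 1, secondary 3, 4, 5, 6, 7

Weights: 1 bo L, 2 tra L, 3 kris H, 4 ma: H, 5 skip H, 6 fa: H, 7 lu: H.
Parse left to right (heavy = foot alone; LL = one foot; stranded L unfooted): (ˈbo.tra) (ˈkris) (ˈma:) (ˈskip) (ˈfa:) (ˈlu:).
Foot heads: 1, 3, 4, 5, 6, 7.
Primary stress on the leftmost head = syllable 1.
Secondary stress on 3, 4, 5, 6, 7: ˈbo.tra.ˌkris.ˌma:.ˌskip.ˌfa:.ˌlu:.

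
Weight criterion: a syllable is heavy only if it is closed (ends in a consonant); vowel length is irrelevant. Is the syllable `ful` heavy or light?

heavy

`ful`: short vowel, closed (coda /l/). Closed (coda /l/) → heavy.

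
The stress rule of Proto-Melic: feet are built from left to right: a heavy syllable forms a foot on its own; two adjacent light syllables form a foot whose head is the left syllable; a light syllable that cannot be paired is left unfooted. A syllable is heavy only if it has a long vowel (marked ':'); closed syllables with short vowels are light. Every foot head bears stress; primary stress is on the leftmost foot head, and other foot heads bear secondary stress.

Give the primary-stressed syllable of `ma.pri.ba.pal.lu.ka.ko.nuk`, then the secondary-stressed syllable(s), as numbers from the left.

Weights: 1 ma L, 2 pri L, 3 ba L, 4 pal L, 5 lu L, 6 ka L, 7 ko L, 8 nuk L.
Parse left to right (heavy = foot alone; LL = one foot; stranded L unfooted): (ˈma.pri) (ˈba.pal) (ˈlu.ka) (ˈko.nuk).
Foot heads: 1, 3, 5, 7.
Primary stress on the leftmost head = syllable 1.
Secondary stress on 3, 5, 7: ˈma.pri.ˌba.pal.ˌlu.ka.ˌko.nuk.

primary 1, secondary 3, 5, 7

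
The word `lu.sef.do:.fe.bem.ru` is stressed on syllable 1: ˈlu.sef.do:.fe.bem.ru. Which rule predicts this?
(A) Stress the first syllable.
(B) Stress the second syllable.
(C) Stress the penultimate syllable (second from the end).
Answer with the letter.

A

Rule A → syllable 1 ✓.
Rule B → syllable 2 (observed: 1).
Rule C → syllable 5 (observed: 1).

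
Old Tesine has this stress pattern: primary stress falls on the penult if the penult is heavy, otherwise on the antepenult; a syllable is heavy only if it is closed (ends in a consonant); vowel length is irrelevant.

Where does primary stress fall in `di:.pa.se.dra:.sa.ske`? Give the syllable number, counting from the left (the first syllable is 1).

4

Weights: 4 dra: L, 5 sa L, 6 ske L.
The penult (syllable 5, sa) is light, so stress falls on the antepenult (syllable 4, dra:).
Primary stress: syllable 4 → di:.pa.se.ˈdra:.sa.ske.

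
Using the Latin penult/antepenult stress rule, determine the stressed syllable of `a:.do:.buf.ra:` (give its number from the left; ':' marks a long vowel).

3

Classical Latin: stress the penult if heavy (long vowel or closed), else the antepenult.
Weights: 2 do: H, 3 buf H, 4 ra: H.
The penult (syllable 3, buf) is heavy, so it takes stress.
Stress on syllable 3: a:.do:.ˈbuf.ra:.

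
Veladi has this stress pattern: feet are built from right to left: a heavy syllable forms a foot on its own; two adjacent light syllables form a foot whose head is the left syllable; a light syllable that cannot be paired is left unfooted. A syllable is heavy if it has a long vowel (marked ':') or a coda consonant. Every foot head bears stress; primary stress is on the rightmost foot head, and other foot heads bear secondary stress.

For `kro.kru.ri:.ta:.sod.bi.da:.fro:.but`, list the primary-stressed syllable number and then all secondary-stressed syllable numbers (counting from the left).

Weights: 1 kro L, 2 kru L, 3 ri: H, 4 ta: H, 5 sod H, 6 bi L, 7 da: H, 8 fro: H, 9 but H.
Parse right to left (heavy = foot alone; LL = one foot; stranded L unfooted): (ˈkro.kru) (ˈri:) (ˈta:) (ˈsod) bi (ˈda:) (ˈfro:) (ˈbut).
Foot heads: 1, 3, 4, 5, 7, 8, 9.
Primary stress on the rightmost head = syllable 9.
Secondary stress on 1, 3, 4, 5, 7, 8: ˌkro.kru.ˌri:.ˌta:.ˌsod.bi.ˌda:.ˌfro:.ˈbut.

primary 9, secondary 1, 3, 4, 5, 7, 8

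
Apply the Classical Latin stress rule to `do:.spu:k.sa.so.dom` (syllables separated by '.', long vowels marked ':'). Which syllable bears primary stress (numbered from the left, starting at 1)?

3

Classical Latin: stress the penult if heavy (long vowel or closed), else the antepenult.
Weights: 3 sa L, 4 so L, 5 dom H.
The penult (syllable 4, so) is light, so stress falls on the antepenult (syllable 3, sa).
Stress on syllable 3: do:.spu:k.ˈsa.so.dom.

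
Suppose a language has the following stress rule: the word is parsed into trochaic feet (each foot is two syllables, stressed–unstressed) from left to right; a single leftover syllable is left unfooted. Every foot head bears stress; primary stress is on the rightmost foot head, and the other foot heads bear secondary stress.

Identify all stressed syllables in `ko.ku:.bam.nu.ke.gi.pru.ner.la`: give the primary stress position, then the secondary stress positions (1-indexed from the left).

Parse left to right into trochaic (ˈσσ) feet: (ˈko.ku:) (ˈbam.nu) (ˈke.gi) (ˈpru.ner) la. Syllable 9 is left unfooted.
Foot heads (stressed positions): 1, 3, 5, 7.
End Rule Rightmost: primary stress on the rightmost head = syllable 7.
Secondary stress on 1, 3, 5: ˌko.ku:.ˌbam.nu.ˌke.gi.ˈpru.ner.la.

primary 7, secondary 1, 3, 5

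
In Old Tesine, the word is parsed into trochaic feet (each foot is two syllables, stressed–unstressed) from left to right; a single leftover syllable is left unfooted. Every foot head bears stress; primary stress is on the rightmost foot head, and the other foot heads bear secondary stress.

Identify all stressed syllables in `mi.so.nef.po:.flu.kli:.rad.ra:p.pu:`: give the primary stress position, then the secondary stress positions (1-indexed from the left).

Parse left to right into trochaic (ˈσσ) feet: (ˈmi.so) (ˈnef.po:) (ˈflu.kli:) (ˈrad.ra:p) pu:. Syllable 9 is left unfooted.
Foot heads (stressed positions): 1, 3, 5, 7.
End Rule Rightmost: primary stress on the rightmost head = syllable 7.
Secondary stress on 1, 3, 5: ˌmi.so.ˌnef.po:.ˌflu.kli:.ˈrad.ra:p.pu:.

primary 7, secondary 1, 3, 5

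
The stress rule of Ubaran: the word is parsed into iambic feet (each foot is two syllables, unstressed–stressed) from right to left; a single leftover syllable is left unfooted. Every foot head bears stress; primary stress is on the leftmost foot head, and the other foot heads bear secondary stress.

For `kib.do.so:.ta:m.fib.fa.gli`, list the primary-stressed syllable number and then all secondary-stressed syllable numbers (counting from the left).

primary 3, secondary 5, 7

Parse right to left into iambic (σˈσ) feet: kib (do.ˈso:) (ta:m.ˈfib) (fa.ˈgli). Syllable 1 is left unfooted.
Foot heads (stressed positions): 3, 5, 7.
End Rule Leftmost: primary stress on the leftmost head = syllable 3.
Secondary stress on 5, 7: kib.do.ˈso:.ta:m.ˌfib.fa.ˌgli.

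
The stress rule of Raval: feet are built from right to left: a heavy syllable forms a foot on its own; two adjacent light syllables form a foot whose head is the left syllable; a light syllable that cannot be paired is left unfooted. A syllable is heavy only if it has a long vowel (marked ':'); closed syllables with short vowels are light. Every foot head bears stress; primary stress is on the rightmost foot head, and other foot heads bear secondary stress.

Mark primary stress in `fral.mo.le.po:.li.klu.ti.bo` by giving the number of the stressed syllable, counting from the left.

7

Weights: 1 fral L, 2 mo L, 3 le L, 4 po: H, 5 li L, 6 klu L, 7 ti L, 8 bo L.
Parse right to left (heavy = foot alone; LL = one foot; stranded L unfooted): fral (ˈmo.le) (ˈpo:) (ˈli.klu) (ˈti.bo).
Foot heads: 2, 4, 5, 7.
Primary stress on the rightmost head = syllable 7.
Primary stress: syllable 7 → fral.mo.le.po:.li.klu.ˈti.bo.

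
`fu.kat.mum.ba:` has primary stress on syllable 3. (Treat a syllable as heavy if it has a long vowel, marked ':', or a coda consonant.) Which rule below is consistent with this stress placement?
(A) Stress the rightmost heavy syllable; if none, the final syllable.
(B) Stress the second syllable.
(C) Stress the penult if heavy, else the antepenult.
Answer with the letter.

C

Rule A → syllable 4 (observed: 3).
Rule B → syllable 2 (observed: 3).
Rule C → syllable 3 ✓.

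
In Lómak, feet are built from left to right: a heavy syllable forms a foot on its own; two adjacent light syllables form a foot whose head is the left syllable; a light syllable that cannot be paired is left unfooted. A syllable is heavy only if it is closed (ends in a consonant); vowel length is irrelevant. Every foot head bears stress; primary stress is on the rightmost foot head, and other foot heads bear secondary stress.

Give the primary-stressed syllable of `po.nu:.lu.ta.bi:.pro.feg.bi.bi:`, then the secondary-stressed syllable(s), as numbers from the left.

primary 8, secondary 1, 3, 5, 7

Weights: 1 po L, 2 nu: L, 3 lu L, 4 ta L, 5 bi: L, 6 pro L, 7 feg H, 8 bi L, 9 bi: L.
Parse left to right (heavy = foot alone; LL = one foot; stranded L unfooted): (ˈpo.nu:) (ˈlu.ta) (ˈbi:.pro) (ˈfeg) (ˈbi.bi:).
Foot heads: 1, 3, 5, 7, 8.
Primary stress on the rightmost head = syllable 8.
Secondary stress on 1, 3, 5, 7: ˌpo.nu:.ˌlu.ta.ˌbi:.pro.ˌfeg.ˈbi.bi:.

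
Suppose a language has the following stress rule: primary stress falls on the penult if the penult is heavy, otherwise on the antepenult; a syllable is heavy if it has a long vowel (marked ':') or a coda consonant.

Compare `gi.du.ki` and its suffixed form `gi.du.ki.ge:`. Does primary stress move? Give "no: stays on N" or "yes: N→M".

Base `gi.du.ki` (3 syllables):
  Weights: 1 gi L, 2 du L, 3 ki L.
  The penult (syllable 2, du) is light, so stress falls on the antepenult (syllable 1, gi).
  → primary stress on syllable 1.
Suffixed `gi.du.ki.ge:` (4 syllables):
  Weights: 2 du L, 3 ki L, 4 ge: H.
  The penult (syllable 3, ki) is light, so stress falls on the antepenult (syllable 2, du).
  → primary stress on syllable 2.

yes: 1→2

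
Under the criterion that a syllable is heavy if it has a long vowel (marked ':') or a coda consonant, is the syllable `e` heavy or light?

`e`: short vowel, open (no coda). Short vowel, open → light.

light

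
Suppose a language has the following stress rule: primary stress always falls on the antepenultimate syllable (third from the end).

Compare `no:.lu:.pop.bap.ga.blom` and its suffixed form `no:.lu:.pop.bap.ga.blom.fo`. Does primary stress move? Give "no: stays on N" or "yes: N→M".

yes: 4→5

Base `no:.lu:.pop.bap.ga.blom` (6 syllables):
  The word has 6 syllables; the antepenultimate syllable (third from the end) is syllable 4 (bap).
  → primary stress on syllable 4.
Suffixed `no:.lu:.pop.bap.ga.blom.fo` (7 syllables):
  The word has 7 syllables; the antepenultimate syllable (third from the end) is syllable 5 (ga).
  → primary stress on syllable 5.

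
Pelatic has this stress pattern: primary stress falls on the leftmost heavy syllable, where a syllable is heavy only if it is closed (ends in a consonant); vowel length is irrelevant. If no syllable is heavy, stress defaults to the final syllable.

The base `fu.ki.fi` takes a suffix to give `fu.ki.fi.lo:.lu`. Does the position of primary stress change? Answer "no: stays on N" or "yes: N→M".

yes: 3→5

Base `fu.ki.fi` (3 syllables):
  Weights: 1 fu L, 2 ki L, 3 fi L.
  No heavy syllable in the domain; default to the final syllable = syllable 3.
  → primary stress on syllable 3.
Suffixed `fu.ki.fi.lo:.lu` (5 syllables):
  Weights: 1 fu L, 2 ki L, 3 fi L, 4 lo: L, 5 lu L.
  No heavy syllable in the domain; default to the final syllable = syllable 5.
  → primary stress on syllable 5.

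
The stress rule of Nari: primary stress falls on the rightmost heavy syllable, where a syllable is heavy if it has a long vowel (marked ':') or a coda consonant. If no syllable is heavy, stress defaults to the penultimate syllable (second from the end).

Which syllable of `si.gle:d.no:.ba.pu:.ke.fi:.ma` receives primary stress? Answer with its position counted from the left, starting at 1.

Weights: 1 si L, 2 gle:d H, 3 no: H, 4 ba L, 5 pu: H, 6 ke L, 7 fi: H, 8 ma L.
Heavy syllables in the domain: 2, 3, 5, 7. The rightmost is syllable 7 (fi:).
Primary stress: syllable 7 → si.gle:d.no:.ba.pu:.ke.ˈfi:.ma.

7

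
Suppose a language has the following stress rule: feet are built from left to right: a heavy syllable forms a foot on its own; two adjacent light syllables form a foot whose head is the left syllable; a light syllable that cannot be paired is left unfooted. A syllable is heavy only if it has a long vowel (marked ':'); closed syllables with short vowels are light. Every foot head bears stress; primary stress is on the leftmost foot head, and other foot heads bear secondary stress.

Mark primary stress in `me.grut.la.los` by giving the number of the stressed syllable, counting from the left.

1

Weights: 1 me L, 2 grut L, 3 la L, 4 los L.
Parse left to right (heavy = foot alone; LL = one foot; stranded L unfooted): (ˈme.grut) (ˈla.los).
Foot heads: 1, 3.
Primary stress on the leftmost head = syllable 1.
Primary stress: syllable 1 → ˈme.grut.la.los.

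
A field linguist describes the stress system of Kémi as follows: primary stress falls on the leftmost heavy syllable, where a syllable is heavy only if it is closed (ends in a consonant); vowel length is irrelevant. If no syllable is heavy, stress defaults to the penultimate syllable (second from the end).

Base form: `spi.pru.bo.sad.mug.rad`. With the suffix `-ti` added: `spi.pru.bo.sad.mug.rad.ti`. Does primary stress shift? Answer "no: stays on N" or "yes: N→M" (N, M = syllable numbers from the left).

Base `spi.pru.bo.sad.mug.rad` (6 syllables):
  Weights: 1 spi L, 2 pru L, 3 bo L, 4 sad H, 5 mug H, 6 rad H.
  Heavy syllables in the domain: 4, 5, 6. The leftmost is syllable 4 (sad).
  → primary stress on syllable 4.
Suffixed `spi.pru.bo.sad.mug.rad.ti` (7 syllables):
  Weights: 1 spi L, 2 pru L, 3 bo L, 4 sad H, 5 mug H, 6 rad H, 7 ti L.
  Heavy syllables in the domain: 4, 5, 6. The leftmost is syllable 4 (sad).
  → primary stress on syllable 4.

no: stays on 4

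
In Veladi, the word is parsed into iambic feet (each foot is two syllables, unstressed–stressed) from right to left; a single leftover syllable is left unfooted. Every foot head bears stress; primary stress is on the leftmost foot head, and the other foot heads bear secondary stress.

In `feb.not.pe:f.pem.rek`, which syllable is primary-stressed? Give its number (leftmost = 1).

Parse right to left into iambic (σˈσ) feet: feb (not.ˈpe:f) (pem.ˈrek). Syllable 1 is left unfooted.
Foot heads (stressed positions): 3, 5.
End Rule Leftmost: primary stress on the leftmost head = syllable 3.
Primary stress: syllable 3 → feb.not.ˈpe:f.pem.rek.

3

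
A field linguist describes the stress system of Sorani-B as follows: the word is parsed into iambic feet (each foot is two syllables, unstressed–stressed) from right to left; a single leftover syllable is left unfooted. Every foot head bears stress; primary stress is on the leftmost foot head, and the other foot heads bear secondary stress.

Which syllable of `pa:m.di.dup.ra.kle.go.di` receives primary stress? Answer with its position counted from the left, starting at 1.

3

Parse right to left into iambic (σˈσ) feet: pa:m (di.ˈdup) (ra.ˈkle) (go.ˈdi). Syllable 1 is left unfooted.
Foot heads (stressed positions): 3, 5, 7.
End Rule Leftmost: primary stress on the leftmost head = syllable 3.
Primary stress: syllable 3 → pa:m.di.ˈdup.ra.kle.go.di.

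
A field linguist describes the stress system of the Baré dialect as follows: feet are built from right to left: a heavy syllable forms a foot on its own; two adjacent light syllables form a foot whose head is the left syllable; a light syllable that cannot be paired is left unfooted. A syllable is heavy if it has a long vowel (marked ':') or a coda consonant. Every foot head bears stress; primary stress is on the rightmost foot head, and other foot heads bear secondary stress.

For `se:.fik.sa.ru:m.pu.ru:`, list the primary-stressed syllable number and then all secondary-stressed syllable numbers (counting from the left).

primary 6, secondary 1, 2, 4

Weights: 1 se: H, 2 fik H, 3 sa L, 4 ru:m H, 5 pu L, 6 ru: H.
Parse right to left (heavy = foot alone; LL = one foot; stranded L unfooted): (ˈse:) (ˈfik) sa (ˈru:m) pu (ˈru:).
Foot heads: 1, 2, 4, 6.
Primary stress on the rightmost head = syllable 6.
Secondary stress on 1, 2, 4: ˌse:.ˌfik.sa.ˌru:m.pu.ˈru:.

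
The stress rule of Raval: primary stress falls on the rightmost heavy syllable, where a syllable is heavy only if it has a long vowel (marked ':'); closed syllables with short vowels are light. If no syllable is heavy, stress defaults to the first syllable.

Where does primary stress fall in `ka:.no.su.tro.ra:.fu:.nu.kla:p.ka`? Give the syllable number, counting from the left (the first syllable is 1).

Weights: 1 ka: H, 2 no L, 3 su L, 4 tro L, 5 ra: H, 6 fu: H, 7 nu L, 8 kla:p H, 9 ka L.
Heavy syllables in the domain: 1, 5, 6, 8. The rightmost is syllable 8 (kla:p).
Primary stress: syllable 8 → ka:.no.su.tro.ra:.fu:.nu.ˈkla:p.ka.

8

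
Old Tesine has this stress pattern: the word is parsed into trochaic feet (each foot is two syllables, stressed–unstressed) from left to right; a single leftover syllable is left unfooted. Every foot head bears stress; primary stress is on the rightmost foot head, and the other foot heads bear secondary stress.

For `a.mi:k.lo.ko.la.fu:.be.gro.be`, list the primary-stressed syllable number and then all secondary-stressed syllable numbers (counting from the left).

primary 7, secondary 1, 3, 5

Parse left to right into trochaic (ˈσσ) feet: (ˈa.mi:k) (ˈlo.ko) (ˈla.fu:) (ˈbe.gro) be. Syllable 9 is left unfooted.
Foot heads (stressed positions): 1, 3, 5, 7.
End Rule Rightmost: primary stress on the rightmost head = syllable 7.
Secondary stress on 1, 3, 5: ˌa.mi:k.ˌlo.ko.ˌla.fu:.ˈbe.gro.be.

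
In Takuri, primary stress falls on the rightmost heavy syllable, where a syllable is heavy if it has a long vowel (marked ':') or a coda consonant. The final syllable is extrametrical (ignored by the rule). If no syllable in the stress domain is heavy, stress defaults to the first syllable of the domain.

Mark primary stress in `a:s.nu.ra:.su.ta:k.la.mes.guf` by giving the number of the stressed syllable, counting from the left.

The final syllable (8, guf) is extrametrical; the stress domain is syllables 1–7.
Weights: 1 a:s H, 2 nu L, 3 ra: H, 4 su L, 5 ta:k H, 6 la L, 7 mes H.
Heavy syllables in the domain: 1, 3, 5, 7. The rightmost is syllable 7 (mes).
Primary stress: syllable 7 → a:s.nu.ra:.su.ta:k.la.ˈmes.guf.

7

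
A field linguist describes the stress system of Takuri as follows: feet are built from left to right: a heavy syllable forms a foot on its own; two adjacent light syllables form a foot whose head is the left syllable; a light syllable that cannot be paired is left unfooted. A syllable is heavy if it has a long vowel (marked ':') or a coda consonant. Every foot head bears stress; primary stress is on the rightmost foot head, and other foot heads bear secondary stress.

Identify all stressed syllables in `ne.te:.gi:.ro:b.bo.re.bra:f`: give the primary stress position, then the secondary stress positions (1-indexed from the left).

primary 7, secondary 2, 3, 4, 5

Weights: 1 ne L, 2 te: H, 3 gi: H, 4 ro:b H, 5 bo L, 6 re L, 7 bra:f H.
Parse left to right (heavy = foot alone; LL = one foot; stranded L unfooted): ne (ˈte:) (ˈgi:) (ˈro:b) (ˈbo.re) (ˈbra:f).
Foot heads: 2, 3, 4, 5, 7.
Primary stress on the rightmost head = syllable 7.
Secondary stress on 2, 3, 4, 5: ne.ˌte:.ˌgi:.ˌro:b.ˌbo.re.ˈbra:f.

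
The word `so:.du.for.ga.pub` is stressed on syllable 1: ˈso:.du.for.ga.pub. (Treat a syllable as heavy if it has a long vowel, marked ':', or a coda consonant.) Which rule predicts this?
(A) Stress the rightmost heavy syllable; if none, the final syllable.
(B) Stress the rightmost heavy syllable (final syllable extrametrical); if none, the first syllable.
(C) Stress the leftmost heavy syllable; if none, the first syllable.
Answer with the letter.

Rule A → syllable 5 (observed: 1).
Rule B → syllable 3 (observed: 1).
Rule C → syllable 1 ✓.

C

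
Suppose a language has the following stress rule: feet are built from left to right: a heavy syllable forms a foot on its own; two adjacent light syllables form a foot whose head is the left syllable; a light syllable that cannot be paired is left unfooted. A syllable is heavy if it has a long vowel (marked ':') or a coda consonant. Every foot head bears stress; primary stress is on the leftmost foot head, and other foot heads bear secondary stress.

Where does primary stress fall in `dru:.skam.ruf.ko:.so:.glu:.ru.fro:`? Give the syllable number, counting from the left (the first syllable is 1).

Weights: 1 dru: H, 2 skam H, 3 ruf H, 4 ko: H, 5 so: H, 6 glu: H, 7 ru L, 8 fro: H.
Parse left to right (heavy = foot alone; LL = one foot; stranded L unfooted): (ˈdru:) (ˈskam) (ˈruf) (ˈko:) (ˈso:) (ˈglu:) ru (ˈfro:).
Foot heads: 1, 2, 3, 4, 5, 6, 8.
Primary stress on the leftmost head = syllable 1.
Primary stress: syllable 1 → ˈdru:.skam.ruf.ko:.so:.glu:.ru.fro:.

1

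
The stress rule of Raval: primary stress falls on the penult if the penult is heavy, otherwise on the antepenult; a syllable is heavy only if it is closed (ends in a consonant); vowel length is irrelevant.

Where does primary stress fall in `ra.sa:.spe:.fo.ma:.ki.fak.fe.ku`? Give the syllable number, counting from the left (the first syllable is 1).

Weights: 7 fak H, 8 fe L, 9 ku L.
The penult (syllable 8, fe) is light, so stress falls on the antepenult (syllable 7, fak).
Primary stress: syllable 7 → ra.sa:.spe:.fo.ma:.ki.ˈfak.fe.ku.

7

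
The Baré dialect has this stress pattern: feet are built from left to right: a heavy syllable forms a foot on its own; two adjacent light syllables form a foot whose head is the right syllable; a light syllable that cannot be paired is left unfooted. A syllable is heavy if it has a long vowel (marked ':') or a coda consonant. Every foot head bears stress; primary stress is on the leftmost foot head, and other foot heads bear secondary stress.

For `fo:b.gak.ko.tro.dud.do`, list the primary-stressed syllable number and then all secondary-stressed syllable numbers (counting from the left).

primary 1, secondary 2, 4, 5

Weights: 1 fo:b H, 2 gak H, 3 ko L, 4 tro L, 5 dud H, 6 do L.
Parse left to right (heavy = foot alone; LL = one foot; stranded L unfooted): (ˈfo:b) (ˈgak) (ko.ˈtro) (ˈdud) do.
Foot heads: 1, 2, 4, 5.
Primary stress on the leftmost head = syllable 1.
Secondary stress on 2, 4, 5: ˈfo:b.ˌgak.ko.ˌtro.ˌdud.do.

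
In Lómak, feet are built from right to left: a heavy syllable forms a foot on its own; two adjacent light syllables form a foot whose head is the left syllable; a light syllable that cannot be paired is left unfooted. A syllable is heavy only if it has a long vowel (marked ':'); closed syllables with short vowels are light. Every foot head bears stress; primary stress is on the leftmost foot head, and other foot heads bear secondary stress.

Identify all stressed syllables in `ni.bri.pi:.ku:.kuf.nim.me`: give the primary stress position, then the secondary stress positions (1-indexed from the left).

Weights: 1 ni L, 2 bri L, 3 pi: H, 4 ku: H, 5 kuf L, 6 nim L, 7 me L.
Parse right to left (heavy = foot alone; LL = one foot; stranded L unfooted): (ˈni.bri) (ˈpi:) (ˈku:) kuf (ˈnim.me).
Foot heads: 1, 3, 4, 6.
Primary stress on the leftmost head = syllable 1.
Secondary stress on 3, 4, 6: ˈni.bri.ˌpi:.ˌku:.kuf.ˌnim.me.

primary 1, secondary 3, 4, 6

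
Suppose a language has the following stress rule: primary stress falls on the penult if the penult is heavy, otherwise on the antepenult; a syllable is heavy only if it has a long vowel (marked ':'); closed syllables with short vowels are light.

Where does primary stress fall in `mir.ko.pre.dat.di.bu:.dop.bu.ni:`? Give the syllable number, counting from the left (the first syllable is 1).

Weights: 7 dop L, 8 bu L, 9 ni: H.
The penult (syllable 8, bu) is light, so stress falls on the antepenult (syllable 7, dop).
Primary stress: syllable 7 → mir.ko.pre.dat.di.bu:.ˈdop.bu.ni:.

7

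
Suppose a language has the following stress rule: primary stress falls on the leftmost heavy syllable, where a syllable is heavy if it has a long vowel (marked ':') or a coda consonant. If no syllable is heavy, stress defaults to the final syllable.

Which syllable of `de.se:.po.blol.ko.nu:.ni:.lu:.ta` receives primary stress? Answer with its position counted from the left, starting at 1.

2

Weights: 1 de L, 2 se: H, 3 po L, 4 blol H, 5 ko L, 6 nu: H, 7 ni: H, 8 lu: H, 9 ta L.
Heavy syllables in the domain: 2, 4, 6, 7, 8. The leftmost is syllable 2 (se:).
Primary stress: syllable 2 → de.ˈse:.po.blol.ko.nu:.ni:.lu:.ta.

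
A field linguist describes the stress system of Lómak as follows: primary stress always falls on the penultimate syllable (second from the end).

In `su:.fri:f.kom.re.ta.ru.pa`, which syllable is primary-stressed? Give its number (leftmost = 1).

6

The word has 7 syllables; the penultimate syllable (second from the end) is syllable 6 (ru).
Primary stress: syllable 6 → su:.fri:f.kom.re.ta.ˈru.pa.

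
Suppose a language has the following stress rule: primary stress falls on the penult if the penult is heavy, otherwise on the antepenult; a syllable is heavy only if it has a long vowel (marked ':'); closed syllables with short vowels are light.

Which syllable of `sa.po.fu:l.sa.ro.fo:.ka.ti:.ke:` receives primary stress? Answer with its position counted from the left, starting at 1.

Weights: 7 ka L, 8 ti: H, 9 ke: H.
The penult (syllable 8, ti:) is heavy, so it takes stress.
Primary stress: syllable 8 → sa.po.fu:l.sa.ro.fo:.ka.ˈti:.ke:.

8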